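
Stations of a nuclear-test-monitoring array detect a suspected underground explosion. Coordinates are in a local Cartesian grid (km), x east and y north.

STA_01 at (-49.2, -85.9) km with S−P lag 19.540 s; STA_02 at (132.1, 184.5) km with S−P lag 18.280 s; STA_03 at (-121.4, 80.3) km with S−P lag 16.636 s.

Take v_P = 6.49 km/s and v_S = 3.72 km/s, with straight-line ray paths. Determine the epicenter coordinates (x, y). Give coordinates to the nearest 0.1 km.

Distance from S−P lag: d = Δt · v_P v_S / (v_P − v_S) = Δt · (6.49·3.72)/(6.49−3.72) ≈ 8.7158·Δt.
So d_STA_01 = 170.31, d_STA_02 = 159.33, d_STA_03 = 145.00 km.
Circle about each station: (x + 49.2)² + (y + 85.9)² = 170.31²; (x − 132.1)² + (y − 184.5)² = 159.33²; (x + 121.4)² + (y − 80.3)² = 145.00².
Subtracting pairs of circle equations eliminates x²+y² and gives linear equations (the radical axes):
362.6 x + 540.8 y = 45310.66
-144.4 x + 332.4 y = 19367.10
Solving the 2×2 system: x ≈ 23.1, y ≈ 68.3 km.

23.1 km east, 68.3 km north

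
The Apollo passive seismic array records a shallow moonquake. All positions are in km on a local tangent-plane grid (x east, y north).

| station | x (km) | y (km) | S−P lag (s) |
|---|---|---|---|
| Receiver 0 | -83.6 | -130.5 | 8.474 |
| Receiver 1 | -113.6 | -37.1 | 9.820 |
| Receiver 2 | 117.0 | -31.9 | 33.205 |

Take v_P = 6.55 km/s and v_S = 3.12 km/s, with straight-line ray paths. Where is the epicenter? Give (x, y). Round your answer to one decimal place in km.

-74.7 km east, -80.8 km north

Distance from S−P lag: d = Δt · v_P v_S / (v_P − v_S) = Δt · (6.55·3.12)/(6.55−3.12) ≈ 5.9580·Δt.
So d_Receiver 0 = 50.49, d_Receiver 1 = 58.51, d_Receiver 2 = 197.84 km.
Circle about each station: (x + 83.6)² + (y + 130.5)² = 50.49²; (x + 113.6)² + (y + 37.1)² = 58.51²; (x − 117.0)² + (y + 31.9)² = 197.84².
Subtracting the Receiver 0 equation from the Receiver 1 and Receiver 2 equations removes the quadratic terms:
-60.0 x + 186.8 y = -10612.02
401.2 x + 197.2 y = -45904.03
Solving the 2×2 system: x ≈ -74.7, y ≈ -80.8 km.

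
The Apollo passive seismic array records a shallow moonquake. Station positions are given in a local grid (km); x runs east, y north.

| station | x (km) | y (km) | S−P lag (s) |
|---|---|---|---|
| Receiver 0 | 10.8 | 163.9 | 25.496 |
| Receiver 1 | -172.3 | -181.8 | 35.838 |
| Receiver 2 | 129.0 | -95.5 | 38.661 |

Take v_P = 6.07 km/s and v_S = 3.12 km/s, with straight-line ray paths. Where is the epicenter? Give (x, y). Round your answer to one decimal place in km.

-84.6 km east, 30.9 km north

Distance from S−P lag: d = Δt · v_P v_S / (v_P − v_S) = Δt · (6.07·3.12)/(6.07−3.12) ≈ 6.4198·Δt.
So d_Receiver 0 = 163.68, d_Receiver 1 = 230.07, d_Receiver 2 = 248.20 km.
Circle about each station: (x − 10.8)² + (y − 163.9)² = 163.68²; (x + 172.3)² + (y + 181.8)² = 230.07²; (x − 129.0)² + (y + 95.5)² = 248.20².
Subtracting pairs of circle equations eliminates x²+y² and gives linear equations (the radical axes):
-366.2 x − 691.4 y = 9617.62
236.4 x − 518.8 y = -36030.70
Solving the 2×2 system: x ≈ -84.6, y ≈ 30.9 km.
Check against Receiver 0 (with the unrounded x, y): √((x − 10.8)²+(y − 163.9)²) = 163.68 ≈ 163.68 km. ✓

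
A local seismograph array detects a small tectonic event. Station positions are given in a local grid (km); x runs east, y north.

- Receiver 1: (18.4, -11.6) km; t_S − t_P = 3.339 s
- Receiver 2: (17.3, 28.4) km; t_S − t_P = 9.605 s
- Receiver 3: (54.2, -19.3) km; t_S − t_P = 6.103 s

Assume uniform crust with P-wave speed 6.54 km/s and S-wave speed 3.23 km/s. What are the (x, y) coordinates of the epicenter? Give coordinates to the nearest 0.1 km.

Distance from S−P lag: d = Δt · v_P v_S / (v_P − v_S) = Δt · (6.54·3.23)/(6.54−3.23) ≈ 6.3819·Δt.
So d_Receiver 1 = 21.31, d_Receiver 2 = 61.30, d_Receiver 3 = 38.95 km.
Circle about each station: (x − 18.4)² + (y + 11.6)² = 21.31²; (x − 17.3)² + (y − 28.4)² = 61.30²; (x − 54.2)² + (y + 19.3)² = 38.95².
Subtracting the Receiver 1 equation from the Receiver 2 and Receiver 3 equations removes the quadratic terms:
-2.2 x + 80.0 y = -2670.84
71.6 x − 15.4 y = 1774.02
Solving the 2×2 system: x ≈ 17.7, y ≈ -32.9 km.

(17.7, -32.9)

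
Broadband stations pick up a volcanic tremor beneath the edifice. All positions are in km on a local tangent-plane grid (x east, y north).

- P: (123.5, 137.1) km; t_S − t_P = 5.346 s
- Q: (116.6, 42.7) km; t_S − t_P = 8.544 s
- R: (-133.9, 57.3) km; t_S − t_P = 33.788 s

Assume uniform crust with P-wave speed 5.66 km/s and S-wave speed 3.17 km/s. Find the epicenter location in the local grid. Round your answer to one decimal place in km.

Distance from S−P lag: d = Δt · v_P v_S / (v_P − v_S) = Δt · (5.66·3.17)/(5.66−3.17) ≈ 7.2057·Δt.
So d_P = 38.52, d_Q = 61.57, d_R = 243.47 km.
Circle about each station: (x − 123.5)² + (y − 137.1)² = 38.52²; (x − 116.6)² + (y − 42.7)² = 61.57²; (x + 133.9)² + (y − 57.3)² = 243.47².
Subtracting the P equation from the Q and R equations removes the quadratic terms:
-13.8 x − 188.8 y = -20936.88
-514.8 x − 159.6 y = -70630.01
Solving the 2×2 system: x ≈ 105.2, y ≈ 103.2 km.
Check against P (with the unrounded x, y): √((x − 123.5)²+(y − 137.1)²) = 38.52 ≈ 38.52 km. ✓

x ≈ 105.2 km, y ≈ 103.2 km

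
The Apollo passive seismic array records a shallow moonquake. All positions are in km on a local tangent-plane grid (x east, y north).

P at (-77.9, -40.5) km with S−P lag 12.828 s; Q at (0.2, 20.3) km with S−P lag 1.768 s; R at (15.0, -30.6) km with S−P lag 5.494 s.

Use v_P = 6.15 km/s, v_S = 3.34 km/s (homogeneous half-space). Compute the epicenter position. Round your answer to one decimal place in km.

Distance from S−P lag: d = Δt · v_P v_S / (v_P − v_S) = Δt · (6.15·3.34)/(6.15−3.34) ≈ 7.3100·Δt.
So d_P = 93.77, d_Q = 12.92, d_R = 40.16 km.
Circle about each station: (x + 77.9)² + (y + 40.5)² = 93.77²; (x − 0.2)² + (y − 20.3)² = 12.92²; (x − 15.0)² + (y + 30.6)² = 40.16².
Subtracting the P equation from the Q and R equations removes the quadratic terms:
156.2 x + 121.6 y = 1329.36
185.8 x + 19.8 y = 632.69
Solving the 2×2 system: x ≈ 2.6, y ≈ 7.6 km.

(2.6, 7.6)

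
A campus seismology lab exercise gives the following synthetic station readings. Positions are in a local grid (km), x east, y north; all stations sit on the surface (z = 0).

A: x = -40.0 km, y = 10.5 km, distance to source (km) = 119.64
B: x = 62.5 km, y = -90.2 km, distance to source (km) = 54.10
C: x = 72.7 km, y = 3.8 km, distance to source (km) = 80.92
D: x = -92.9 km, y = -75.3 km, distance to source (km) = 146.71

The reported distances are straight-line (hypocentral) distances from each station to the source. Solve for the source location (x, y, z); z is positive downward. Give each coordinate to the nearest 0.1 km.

x ≈ 46.8 km, y ≈ -60.2 km, depth ≈ 42.2 km

Each station gives a sphere (x−x_i)² + (y−y_i)² + z² = d_i² (stations at z=0).
Subtracting the A sphere from B and C: z² cancels, leaving linear equations in x and y:
205.0 x − 201.4 y = 21718.96
225.4 x − 13.4 y = 11355.16
Solving: x ≈ 46.799, y ≈ -60.205 km (keep extra digits for the depth step; rounded: 46.8, -60.2).
Then from the A sphere: z² = 119.64² − (x + 40.0)² − (y − 10.5)² with x = 46.799, y = -60.205, so z ≈ 42.196 ≈ 42.2 km.
Check against D (with the unrounded solution): distance 146.71 ≈ 146.71 km. ✓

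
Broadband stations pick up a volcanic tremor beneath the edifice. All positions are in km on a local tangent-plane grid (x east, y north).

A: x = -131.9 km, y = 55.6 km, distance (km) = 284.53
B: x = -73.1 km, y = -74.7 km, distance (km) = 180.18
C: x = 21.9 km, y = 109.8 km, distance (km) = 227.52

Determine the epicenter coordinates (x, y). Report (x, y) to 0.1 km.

x ≈ 105.0 km, y ≈ -102.0 km

Circle about each station: (x + 131.9)² + (y − 55.6)² = 284.53²; (x + 73.1)² + (y + 74.7)² = 180.18²; (x − 21.9)² + (y − 109.8)² = 227.52².
Subtracting pairs of circle equations eliminates x²+y² and gives linear equations (the radical axes):
117.6 x − 260.6 y = 38927.22
307.6 x + 108.4 y = 21238.65
Solving the 2×2 system: x ≈ 105.0, y ≈ -102.0 km.
Check against A (with the unrounded x, y): √((x + 131.9)²+(y − 55.6)²) = 284.52 ≈ 284.53 km. ✓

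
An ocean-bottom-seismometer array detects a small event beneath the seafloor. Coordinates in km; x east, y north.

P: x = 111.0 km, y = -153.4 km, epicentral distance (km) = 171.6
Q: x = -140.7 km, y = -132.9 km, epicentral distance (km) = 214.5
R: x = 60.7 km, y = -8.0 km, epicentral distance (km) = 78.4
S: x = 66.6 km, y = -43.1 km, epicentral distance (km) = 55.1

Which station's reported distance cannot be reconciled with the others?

Solve using three stations at a time. Using P, Q, S (subtract circle equations pairwise → linear system) gives (x, y) ≈ (29.5, -2.4).
Distances from that point to each station vs reported:
  P: calculated 171.6 vs reported 171.6 → residual 0.0 km
  Q: calculated 214.5 vs reported 214.5 → residual 0.0 km
  R: calculated 31.7 vs reported 78.4 → residual 46.7 km
  S: calculated 55.1 vs reported 55.1 → residual 0.0 km
P, Q, S are mutually consistent (residuals ≈ 0); R is off by 46.7 km.

R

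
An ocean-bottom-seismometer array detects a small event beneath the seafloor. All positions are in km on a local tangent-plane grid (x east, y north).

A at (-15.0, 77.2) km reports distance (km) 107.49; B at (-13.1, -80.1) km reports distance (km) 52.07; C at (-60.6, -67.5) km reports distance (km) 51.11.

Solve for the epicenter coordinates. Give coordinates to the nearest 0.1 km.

Circle about each station: (x + 15.0)² + (y − 77.2)² = 107.49²; (x + 13.1)² + (y + 80.1)² = 52.07²; (x + 60.6)² + (y + 67.5)² = 51.11².
Subtracting pairs of circle equations eliminates x²+y² and gives linear equations (the radical axes):
3.8 x − 314.6 y = 9245.60
-91.2 x − 289.4 y = 10985.64
Solving the 2×2 system: x ≈ -26.2, y ≈ -29.7 km.
Check against A (with the unrounded x, y): √((x + 15.0)²+(y − 77.2)²) = 107.49 ≈ 107.49 km. ✓

(-26.2, -29.7)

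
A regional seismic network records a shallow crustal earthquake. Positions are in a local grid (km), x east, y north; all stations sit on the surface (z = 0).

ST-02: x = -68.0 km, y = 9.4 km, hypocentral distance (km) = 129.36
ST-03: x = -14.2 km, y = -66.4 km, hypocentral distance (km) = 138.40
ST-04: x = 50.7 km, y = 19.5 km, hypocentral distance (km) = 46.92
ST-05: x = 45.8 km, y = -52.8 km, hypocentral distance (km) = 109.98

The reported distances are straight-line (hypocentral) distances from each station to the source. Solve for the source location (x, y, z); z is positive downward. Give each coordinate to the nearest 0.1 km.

Each station gives a sphere (x−x_i)² + (y−y_i)² + z² = d_i² (stations at z=0).
Subtracting the ST-02 sphere from ST-03 and ST-04: z² cancels, leaving linear equations in x and y:
107.6 x − 151.6 y = -2522.31
237.4 x + 20.2 y = 12770.90
Solving: x ≈ 49.396, y ≈ 51.697 km (keep extra digits for the depth step; rounded: 49.4, 51.7).
Then from the ST-02 sphere: z² = 129.36² − (x + 68.0)² − (y − 9.4)² with x = 49.396, y = 51.697, so z ≈ 34.105 ≈ 34.1 km.

x ≈ 49.4 km, y ≈ 51.7 km, depth ≈ 34.1 km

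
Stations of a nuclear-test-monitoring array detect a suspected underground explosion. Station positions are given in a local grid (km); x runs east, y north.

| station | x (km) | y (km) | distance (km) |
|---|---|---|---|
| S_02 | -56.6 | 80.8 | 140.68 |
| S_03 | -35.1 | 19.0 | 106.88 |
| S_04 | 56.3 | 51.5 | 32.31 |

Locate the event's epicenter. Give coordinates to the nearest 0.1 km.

(71.7, 23.1)

Circle about each station: (x + 56.6)² + (y − 80.8)² = 140.68²; (x + 35.1)² + (y − 19.0)² = 106.88²; (x − 56.3)² + (y − 51.5)² = 32.31².
Subtracting the S_02 equation from the S_03 and S_04 equations removes the quadratic terms:
43.0 x − 123.6 y = 228.34
225.8 x − 58.6 y = 14836.67
Solving the 2×2 system: x ≈ 71.7, y ≈ 23.1 km.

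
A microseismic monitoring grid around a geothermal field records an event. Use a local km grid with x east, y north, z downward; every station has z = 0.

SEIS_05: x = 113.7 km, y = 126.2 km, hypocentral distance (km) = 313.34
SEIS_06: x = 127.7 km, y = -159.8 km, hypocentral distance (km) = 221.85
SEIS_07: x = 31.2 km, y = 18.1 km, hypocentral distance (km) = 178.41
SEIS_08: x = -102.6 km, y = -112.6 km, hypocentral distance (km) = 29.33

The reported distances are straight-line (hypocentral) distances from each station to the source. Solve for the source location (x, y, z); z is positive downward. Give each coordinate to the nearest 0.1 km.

Each station gives a sphere (x−x_i)² + (y−y_i)² + z² = d_i² (stations at z=0).
Subtracting the SEIS_05 sphere from SEIS_06 and SEIS_07: z² cancels, leaving linear equations in x and y:
28.0 x − 572.0 y = 61953.73
-165.0 x − 216.2 y = 38798.75
Solving: x ≈ -87.605, y ≈ -112.599 km (keep extra digits for the depth step; rounded: -87.6, -112.6).
Then from the SEIS_05 sphere: z² = 313.34² − (x − 113.7)² − (y − 126.2)² with x = -87.605, y = -112.599, so z ≈ 25.165 ≈ 25.2 km.

x ≈ -87.6 km, y ≈ -112.6 km, depth ≈ 25.2 km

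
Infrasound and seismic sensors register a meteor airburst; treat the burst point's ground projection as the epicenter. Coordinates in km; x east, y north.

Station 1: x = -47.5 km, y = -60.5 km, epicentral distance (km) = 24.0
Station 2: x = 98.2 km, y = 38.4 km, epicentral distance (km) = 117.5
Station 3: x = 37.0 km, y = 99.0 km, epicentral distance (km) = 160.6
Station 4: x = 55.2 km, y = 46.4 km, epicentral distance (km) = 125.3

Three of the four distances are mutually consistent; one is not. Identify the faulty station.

Solve using three stations at a time. Using Station 1, Station 3, Station 4 (subtract circle equations pairwise → linear system) gives (x, y) ≈ (-26.7, -48.4).
Distances from that point to each station vs reported:
  Station 1: calculated 24.0 vs reported 24.0 → residual 0.0 km
  Station 2: calculated 152.1 vs reported 117.5 → residual 34.6 km
  Station 3: calculated 160.6 vs reported 160.6 → residual 0.0 km
  Station 4: calculated 125.3 vs reported 125.3 → residual 0.0 km
Station 1, Station 3, Station 4 are mutually consistent (residuals ≈ 0); Station 2 is off by 34.6 km.

Station 2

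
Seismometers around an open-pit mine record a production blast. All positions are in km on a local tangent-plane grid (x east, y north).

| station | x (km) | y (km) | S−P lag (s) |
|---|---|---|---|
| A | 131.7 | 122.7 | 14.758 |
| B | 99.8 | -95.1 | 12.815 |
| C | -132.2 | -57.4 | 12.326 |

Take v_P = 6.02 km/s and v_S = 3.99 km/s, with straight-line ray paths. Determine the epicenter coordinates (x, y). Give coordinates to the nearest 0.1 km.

Distance from S−P lag: d = Δt · v_P v_S / (v_P − v_S) = Δt · (6.02·3.99)/(6.02−3.99) ≈ 11.8324·Δt.
So d_A = 174.62, d_B = 151.63, d_C = 145.85 km.
Circle about each station: (x − 131.7)² + (y − 122.7)² = 174.62²; (x − 99.8)² + (y + 95.1)² = 151.63²; (x + 132.2)² + (y + 57.4)² = 145.85².
Subtracting pairs of circle equations eliminates x²+y² and gives linear equations (the radical axes):
-63.8 x − 435.6 y = -5895.64
-527.8 x − 360.2 y = -2408.66
Solving the 2×2 system: x ≈ -5.2, y ≈ 14.3 km.
Check against A (with the unrounded x, y): √((x − 131.7)²+(y − 122.7)²) = 174.62 ≈ 174.62 km. ✓

(-5.2, 14.3)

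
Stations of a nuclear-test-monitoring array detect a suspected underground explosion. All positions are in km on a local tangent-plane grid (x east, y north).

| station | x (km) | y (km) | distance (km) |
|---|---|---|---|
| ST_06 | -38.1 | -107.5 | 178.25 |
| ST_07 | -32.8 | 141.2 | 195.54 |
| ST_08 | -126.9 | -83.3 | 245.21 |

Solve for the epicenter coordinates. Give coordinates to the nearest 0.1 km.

x ≈ 103.4 km, y ≈ 0.9 km

Circle about each station: (x + 38.1)² + (y + 107.5)² = 178.25²; (x + 32.8)² + (y − 141.2)² = 195.54²; (x + 126.9)² + (y + 83.3)² = 245.21².
Subtracting the ST_06 equation from the ST_07 and ST_08 equations removes the quadratic terms:
10.6 x + 497.4 y = 1542.59
-177.6 x + 48.4 y = -18320.24
Solving the 2×2 system: x ≈ 103.4, y ≈ 0.9 km.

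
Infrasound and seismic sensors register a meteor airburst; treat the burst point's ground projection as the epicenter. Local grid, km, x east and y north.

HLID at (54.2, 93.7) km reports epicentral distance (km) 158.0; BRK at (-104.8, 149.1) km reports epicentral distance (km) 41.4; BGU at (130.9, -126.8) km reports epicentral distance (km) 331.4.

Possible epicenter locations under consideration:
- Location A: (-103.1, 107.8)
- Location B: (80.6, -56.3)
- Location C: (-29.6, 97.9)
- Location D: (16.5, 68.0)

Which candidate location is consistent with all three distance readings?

For each candidate, compare |candidate − station| to the reported distance:
Location A: residuals HLID 0.1, BRK 0.1, BGU 0.0 → max 0.1 km
Location B: residuals HLID 5.7, BRK 235.3, BGU 244.8 → max 244.8 km
Location C: residuals HLID 74.1, BRK 49.6, BGU 55.3 → max 74.1 km
Location D: residuals HLID 112.4, BRK 104.5, BGU 105.5 → max 112.4 km
Only Location A has all residuals ≈ 0.

Location A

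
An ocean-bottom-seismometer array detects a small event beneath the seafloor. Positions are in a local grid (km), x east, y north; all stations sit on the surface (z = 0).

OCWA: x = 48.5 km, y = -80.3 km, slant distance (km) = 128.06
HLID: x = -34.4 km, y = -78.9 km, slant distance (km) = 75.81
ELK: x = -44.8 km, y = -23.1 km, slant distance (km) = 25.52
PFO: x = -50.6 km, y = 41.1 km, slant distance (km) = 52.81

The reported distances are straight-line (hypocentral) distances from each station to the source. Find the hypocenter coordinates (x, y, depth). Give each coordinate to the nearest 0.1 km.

(-56.0, -8.4, 17.6)

Each station gives a sphere (x−x_i)² + (y−y_i)² + z² = d_i² (stations at z=0).
Subtracting the OCWA sphere from HLID and ELK: z² cancels, leaving linear equations in x and y:
-165.8 x + 2.8 y = 9260.44
-186.6 x + 114.4 y = 9488.40
Solving: x ≈ -55.995, y ≈ -8.394 km (keep extra digits for the depth step; rounded: -56.0, -8.4).
Then from the OCWA sphere: z² = 128.06² − (x − 48.5)² − (y + 80.3)² with x = -55.995, y = -8.394, so z ≈ 17.598 ≈ 17.6 km.
Check against PFO (with the unrounded solution): distance 52.81 ≈ 52.81 km. ✓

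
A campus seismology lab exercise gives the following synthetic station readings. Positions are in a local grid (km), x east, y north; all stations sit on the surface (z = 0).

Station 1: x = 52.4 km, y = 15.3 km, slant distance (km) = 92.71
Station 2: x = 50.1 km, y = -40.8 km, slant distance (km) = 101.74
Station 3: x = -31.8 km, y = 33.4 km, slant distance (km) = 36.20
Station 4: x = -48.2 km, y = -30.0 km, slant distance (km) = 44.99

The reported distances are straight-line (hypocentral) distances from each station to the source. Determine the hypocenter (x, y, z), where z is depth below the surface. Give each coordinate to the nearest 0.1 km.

x ≈ -36.8 km, y ≈ 6.5 km, depth ≈ 23.7 km

Each station gives a sphere (x−x_i)² + (y−y_i)² + z² = d_i² (stations at z=0).
Subtracting the Station 1 sphere from Station 2 and Station 3: z² cancels, leaving linear equations in x and y:
-4.6 x − 112.2 y = -561.08
-168.4 x + 36.2 y = 6431.65
Solving: x ≈ -36.793, y ≈ 6.509 km (keep extra digits for the depth step; rounded: -36.8, 6.5).
Then from the Station 1 sphere: z² = 92.71² − (x − 52.4)² − (y − 15.3)² with x = -36.793, y = 6.509, so z ≈ 23.716 ≈ 23.7 km.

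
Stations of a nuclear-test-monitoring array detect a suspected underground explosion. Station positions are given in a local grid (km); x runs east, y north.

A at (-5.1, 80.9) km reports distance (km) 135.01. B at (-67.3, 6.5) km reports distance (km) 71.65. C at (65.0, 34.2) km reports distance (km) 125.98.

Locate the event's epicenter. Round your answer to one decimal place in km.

Circle about each station: (x + 5.1)² + (y − 80.9)² = 135.01²; (x + 67.3)² + (y − 6.5)² = 71.65²; (x − 65.0)² + (y − 34.2)² = 125.98².
Subtracting the A equation from the B and C equations removes the quadratic terms:
-124.4 x − 148.8 y = 11094.70
140.2 x − 93.4 y = 1180.56
Solving the 2×2 system: x ≈ -26.5, y ≈ -52.4 km.

x ≈ -26.5 km, y ≈ -52.4 km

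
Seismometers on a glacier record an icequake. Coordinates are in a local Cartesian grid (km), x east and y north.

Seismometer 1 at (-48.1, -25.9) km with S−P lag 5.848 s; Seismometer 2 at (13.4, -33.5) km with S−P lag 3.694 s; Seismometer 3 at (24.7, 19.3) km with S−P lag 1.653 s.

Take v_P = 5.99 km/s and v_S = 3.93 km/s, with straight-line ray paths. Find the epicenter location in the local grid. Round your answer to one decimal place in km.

x ≈ 9.2 km, y ≈ 8.5 km

Distance from S−P lag: d = Δt · v_P v_S / (v_P − v_S) = Δt · (5.99·3.93)/(5.99−3.93) ≈ 11.4275·Δt.
So d_Seismometer 1 = 66.83, d_Seismometer 2 = 42.21, d_Seismometer 3 = 18.89 km.
Circle about each station: (x + 48.1)² + (y + 25.9)² = 66.83²; (x − 13.4)² + (y + 33.5)² = 42.21²; (x − 24.7)² + (y − 19.3)² = 18.89².
Subtracting pairs of circle equations eliminates x²+y² and gives linear equations (the radical axes):
123.0 x − 15.2 y = 1001.95
145.6 x + 90.4 y = 2107.58
Solving the 2×2 system: x ≈ 9.2, y ≈ 8.5 km.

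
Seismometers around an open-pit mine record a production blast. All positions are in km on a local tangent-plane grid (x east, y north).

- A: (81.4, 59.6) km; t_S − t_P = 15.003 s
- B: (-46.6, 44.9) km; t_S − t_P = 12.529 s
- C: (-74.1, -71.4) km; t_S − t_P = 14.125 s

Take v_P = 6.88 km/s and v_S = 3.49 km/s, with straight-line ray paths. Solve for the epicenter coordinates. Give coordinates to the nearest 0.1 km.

x ≈ 12.5 km, y ≈ -21.3 km

Distance from S−P lag: d = Δt · v_P v_S / (v_P − v_S) = Δt · (6.88·3.49)/(6.88−3.49) ≈ 7.0829·Δt.
So d_A = 106.27, d_B = 88.74, d_C = 100.05 km.
Circle about each station: (x − 81.4)² + (y − 59.6)² = 106.27²; (x + 46.6)² + (y − 44.9)² = 88.74²; (x + 74.1)² + (y + 71.4)² = 100.05².
Subtracting the A equation from the B and C equations removes the quadratic terms:
-256.0 x − 29.4 y = -2572.02
-311.0 x − 262.0 y = 1693.96
Solving the 2×2 system: x ≈ 12.5, y ≈ -21.3 km.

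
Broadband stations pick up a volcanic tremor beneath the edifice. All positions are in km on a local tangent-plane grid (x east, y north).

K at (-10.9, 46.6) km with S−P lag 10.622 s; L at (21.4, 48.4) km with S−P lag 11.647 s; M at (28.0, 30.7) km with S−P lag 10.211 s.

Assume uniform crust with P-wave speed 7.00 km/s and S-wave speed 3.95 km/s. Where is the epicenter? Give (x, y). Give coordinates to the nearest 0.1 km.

Distance from S−P lag: d = Δt · v_P v_S / (v_P − v_S) = Δt · (7.00·3.95)/(7.00−3.95) ≈ 9.0656·Δt.
So d_K = 96.29, d_L = 105.59, d_M = 92.57 km.
Circle about each station: (x + 10.9)² + (y − 46.6)² = 96.29²; (x − 21.4)² + (y − 48.4)² = 105.59²; (x − 28.0)² + (y − 30.7)² = 92.57².
Subtracting pairs of circle equations eliminates x²+y² and gives linear equations (the radical axes):
64.6 x + 3.6 y = -1367.33
77.8 x − 31.8 y = 138.68
Solving the 2×2 system: x ≈ -18.4, y ≈ -49.4 km.

(-18.4, -49.4)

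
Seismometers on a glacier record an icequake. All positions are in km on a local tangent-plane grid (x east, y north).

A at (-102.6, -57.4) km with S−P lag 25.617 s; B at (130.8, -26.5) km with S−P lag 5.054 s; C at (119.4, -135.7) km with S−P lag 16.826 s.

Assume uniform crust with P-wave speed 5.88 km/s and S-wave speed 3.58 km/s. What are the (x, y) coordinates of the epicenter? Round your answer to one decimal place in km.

Distance from S−P lag: d = Δt · v_P v_S / (v_P − v_S) = Δt · (5.88·3.58)/(5.88−3.58) ≈ 9.1523·Δt.
So d_A = 234.46, d_B = 46.26, d_C = 154.00 km.
Circle about each station: (x + 102.6)² + (y + 57.4)² = 234.46²; (x − 130.8)² + (y + 26.5)² = 46.26²; (x − 119.4)² + (y + 135.7)² = 154.00².
Subtracting the A equation from the B and C equations removes the quadratic terms:
466.8 x + 61.8 y = 56820.87
444.0 x − 156.6 y = 50104.82
Solving the 2×2 system: x ≈ 119.3, y ≈ 18.3 km.

x ≈ 119.3 km, y ≈ 18.3 km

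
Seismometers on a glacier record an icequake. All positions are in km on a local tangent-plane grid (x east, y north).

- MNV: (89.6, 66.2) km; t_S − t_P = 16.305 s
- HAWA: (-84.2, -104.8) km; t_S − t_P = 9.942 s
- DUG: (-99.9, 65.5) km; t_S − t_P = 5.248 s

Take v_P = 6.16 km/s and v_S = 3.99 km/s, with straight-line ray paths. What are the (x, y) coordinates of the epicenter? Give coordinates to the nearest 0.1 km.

Distance from S−P lag: d = Δt · v_P v_S / (v_P − v_S) = Δt · (6.16·3.99)/(6.16−3.99) ≈ 11.3265·Δt.
So d_MNV = 184.68, d_HAWA = 112.61, d_DUG = 59.44 km.
Circle about each station: (x − 89.6)² + (y − 66.2)² = 184.68²; (x + 84.2)² + (y + 104.8)² = 112.61²; (x + 99.9)² + (y − 65.5)² = 59.44².
Subtracting the MNV equation from the HAWA and DUG equations removes the quadratic terms:
-347.6 x − 342.0 y = 27087.77
-379.0 x − 1.4 y = 32433.25
Solving the 2×2 system: x ≈ -85.6, y ≈ 7.8 km.
Check against MNV (with the unrounded x, y): √((x − 89.6)²+(y − 66.2)²) = 184.68 ≈ 184.68 km. ✓

x ≈ -85.6 km, y ≈ 7.8 km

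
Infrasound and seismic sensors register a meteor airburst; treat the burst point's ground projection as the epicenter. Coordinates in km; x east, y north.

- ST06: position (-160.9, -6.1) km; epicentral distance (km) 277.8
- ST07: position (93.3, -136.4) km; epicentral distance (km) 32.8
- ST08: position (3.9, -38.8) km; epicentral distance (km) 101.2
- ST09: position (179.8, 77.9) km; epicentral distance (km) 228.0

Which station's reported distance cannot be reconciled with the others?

ST06

Solve using three stations at a time. Using ST07, ST08, ST09 (subtract circle equations pairwise → linear system) gives (x, y) ≈ (65.3, -119.3).
Distances from that point to each station vs reported:
  ST06: calculated 252.9 vs reported 277.8 → residual 24.9 km
  ST07: calculated 32.8 vs reported 32.8 → residual 0.0 km
  ST08: calculated 101.2 vs reported 101.2 → residual 0.0 km
  ST09: calculated 228.0 vs reported 228.0 → residual 0.0 km
ST07, ST08, ST09 are mutually consistent (residuals ≈ 0); ST06 is off by 24.9 km.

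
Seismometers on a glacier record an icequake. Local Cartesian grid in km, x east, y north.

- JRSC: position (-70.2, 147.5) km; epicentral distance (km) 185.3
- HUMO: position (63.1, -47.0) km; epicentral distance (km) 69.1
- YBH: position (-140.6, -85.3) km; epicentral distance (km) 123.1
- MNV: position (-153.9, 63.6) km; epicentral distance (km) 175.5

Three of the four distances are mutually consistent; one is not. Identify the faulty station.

Solve using three stations at a time. Using JRSC, HUMO, MNV (subtract circle equations pairwise → linear system) gives (x, y) ≈ (-2.4, -24.9).
Distances from that point to each station vs reported:
  JRSC: calculated 185.3 vs reported 185.3 → residual 0.0 km
  HUMO: calculated 69.1 vs reported 69.1 → residual 0.0 km
  YBH: calculated 150.8 vs reported 123.1 → residual 27.7 km
  MNV: calculated 175.5 vs reported 175.5 → residual 0.0 km
JRSC, HUMO, MNV are mutually consistent (residuals ≈ 0); YBH is off by 27.7 km.

YBH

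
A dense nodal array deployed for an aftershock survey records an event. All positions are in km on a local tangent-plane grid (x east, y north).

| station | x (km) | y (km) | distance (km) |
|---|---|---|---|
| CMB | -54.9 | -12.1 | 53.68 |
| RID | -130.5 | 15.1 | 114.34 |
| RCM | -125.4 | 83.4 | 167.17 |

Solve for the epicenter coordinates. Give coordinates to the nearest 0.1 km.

Circle about each station: (x + 54.9)² + (y + 12.1)² = 53.68²; (x + 130.5)² + (y − 15.1)² = 114.34²; (x + 125.4)² + (y − 83.4)² = 167.17².
Subtracting pairs of circle equations eliminates x²+y² and gives linear equations (the radical axes):
-151.2 x + 54.4 y = 3905.75
-141.0 x + 191.0 y = -5543.97
Solving the 2×2 system: x ≈ -49.4, y ≈ -65.5 km.

-49.4 km east, -65.5 km north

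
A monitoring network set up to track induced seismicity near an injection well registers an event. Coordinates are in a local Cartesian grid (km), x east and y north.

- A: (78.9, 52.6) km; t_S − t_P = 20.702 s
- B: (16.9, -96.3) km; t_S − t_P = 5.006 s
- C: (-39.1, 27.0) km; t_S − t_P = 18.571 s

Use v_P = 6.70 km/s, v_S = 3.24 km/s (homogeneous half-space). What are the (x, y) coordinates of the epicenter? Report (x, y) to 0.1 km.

Distance from S−P lag: d = Δt · v_P v_S / (v_P − v_S) = Δt · (6.70·3.24)/(6.70−3.24) ≈ 6.2740·Δt.
So d_A = 129.88, d_B = 31.41, d_C = 116.51 km.
Circle about each station: (x − 78.9)² + (y − 52.6)² = 129.88²; (x − 16.9)² + (y + 96.3)² = 31.41²; (x + 39.1)² + (y − 27.0)² = 116.51².
Subtracting pairs of circle equations eliminates x²+y² and gives linear equations (the radical axes):
-124.0 x − 297.8 y = 16449.56
-236.0 x − 51.2 y = -3439.93
Solving the 2×2 system: x ≈ 29.2, y ≈ -67.4 km.
Check against A (with the unrounded x, y): √((x − 78.9)²+(y − 52.6)²) = 129.88 ≈ 129.88 km. ✓

29.2 km east, -67.4 km north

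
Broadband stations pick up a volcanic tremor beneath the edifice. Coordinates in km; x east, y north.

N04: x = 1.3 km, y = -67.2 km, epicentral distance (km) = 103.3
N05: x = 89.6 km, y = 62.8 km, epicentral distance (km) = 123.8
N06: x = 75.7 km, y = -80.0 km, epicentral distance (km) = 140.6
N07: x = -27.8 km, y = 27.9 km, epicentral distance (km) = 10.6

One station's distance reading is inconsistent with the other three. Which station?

Solve using three stations at a time. Using N05, N06, N07 (subtract circle equations pairwise → linear system) gives (x, y) ≈ (-25.6, 17.5).
Distances from that point to each station vs reported:
  N04: calculated 88.9 vs reported 103.3 → residual 14.4 km
  N05: calculated 123.8 vs reported 123.8 → residual 0.0 km
  N06: calculated 140.6 vs reported 140.6 → residual 0.0 km
  N07: calculated 10.6 vs reported 10.6 → residual 0.0 km
N05, N06, N07 are mutually consistent (residuals ≈ 0); N04 is off by 14.4 km.

N04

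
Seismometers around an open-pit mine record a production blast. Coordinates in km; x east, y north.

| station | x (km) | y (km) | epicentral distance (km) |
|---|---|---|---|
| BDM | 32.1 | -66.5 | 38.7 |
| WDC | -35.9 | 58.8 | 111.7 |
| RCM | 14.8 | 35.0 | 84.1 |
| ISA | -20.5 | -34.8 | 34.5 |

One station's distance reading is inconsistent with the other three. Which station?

ISA

Solve using three stations at a time. Using BDM, WDC, RCM (subtract circle equations pairwise → linear system) gives (x, y) ≈ (-1.6, -47.5).
Distances from that point to each station vs reported:
  BDM: calculated 38.7 vs reported 38.7 → residual 0.0 km
  WDC: calculated 111.7 vs reported 111.7 → residual 0.0 km
  RCM: calculated 84.1 vs reported 84.1 → residual 0.0 km
  ISA: calculated 22.8 vs reported 34.5 → residual 11.7 km
BDM, WDC, RCM are mutually consistent (residuals ≈ 0); ISA is off by 11.7 km.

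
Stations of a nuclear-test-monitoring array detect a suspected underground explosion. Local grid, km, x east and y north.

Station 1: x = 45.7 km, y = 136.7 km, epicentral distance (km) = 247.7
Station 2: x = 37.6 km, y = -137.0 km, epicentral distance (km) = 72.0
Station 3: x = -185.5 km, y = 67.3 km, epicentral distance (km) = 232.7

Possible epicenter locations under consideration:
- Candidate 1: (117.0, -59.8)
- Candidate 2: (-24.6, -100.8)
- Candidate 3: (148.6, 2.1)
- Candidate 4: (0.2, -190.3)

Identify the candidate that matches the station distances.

Candidate 2

For each candidate, compare |candidate − station| to the reported distance:
Candidate 1: residuals Station 1 38.7, Station 2 38.7, Station 3 95.4 → max 95.4 km
Candidate 2: residuals Station 1 0.0, Station 2 0.0, Station 3 0.0 → max 0.0 km
Candidate 3: residuals Station 1 78.3, Station 2 106.0, Station 3 107.7 → max 107.7 km
Candidate 4: residuals Station 1 82.5, Station 2 6.9, Station 3 84.9 → max 84.9 km
Only Candidate 2 has all residuals ≈ 0.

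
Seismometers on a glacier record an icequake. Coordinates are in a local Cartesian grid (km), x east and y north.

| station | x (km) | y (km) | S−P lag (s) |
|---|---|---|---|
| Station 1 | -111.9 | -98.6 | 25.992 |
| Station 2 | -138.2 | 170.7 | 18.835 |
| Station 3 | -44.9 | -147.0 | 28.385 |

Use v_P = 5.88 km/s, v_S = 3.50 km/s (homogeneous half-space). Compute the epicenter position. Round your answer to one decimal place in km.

(5.1, 93.3)

Distance from S−P lag: d = Δt · v_P v_S / (v_P − v_S) = Δt · (5.88·3.50)/(5.88−3.50) ≈ 8.6471·Δt.
So d_Station 1 = 224.75, d_Station 2 = 162.87, d_Station 3 = 245.45 km.
Circle about each station: (x + 111.9)² + (y + 98.6)² = 224.75²; (x + 138.2)² + (y − 170.7)² = 162.87²; (x + 44.9)² + (y + 147.0)² = 245.45².
Subtracting pairs of circle equations eliminates x²+y² and gives linear equations (the radical axes):
-52.6 x + 538.6 y = 49980.09
134.0 x − 96.8 y = -8351.70
Solving the 2×2 system: x ≈ 5.1, y ≈ 93.3 km.
Check against Station 1 (with the unrounded x, y): √((x + 111.9)²+(y + 98.6)²) = 224.73 ≈ 224.75 km. ✓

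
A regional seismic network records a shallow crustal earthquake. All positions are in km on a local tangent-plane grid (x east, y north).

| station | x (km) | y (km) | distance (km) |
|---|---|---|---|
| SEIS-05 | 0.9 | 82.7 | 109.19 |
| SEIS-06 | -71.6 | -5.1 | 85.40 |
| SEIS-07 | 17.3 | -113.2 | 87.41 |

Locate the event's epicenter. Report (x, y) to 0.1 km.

x ≈ 11.2 km, y ≈ -26.0 km

Circle about each station: (x − 0.9)² + (y − 82.7)² = 109.19²; (x + 71.6)² + (y + 5.1)² = 85.40²; (x − 17.3)² + (y + 113.2)² = 87.41².
Subtracting the SEIS-05 equation from the SEIS-06 and SEIS-07 equations removes the quadratic terms:
-145.0 x − 175.6 y = 2941.77
32.8 x − 391.8 y = 10555.38
Solving the 2×2 system: x ≈ 11.2, y ≈ -26.0 km.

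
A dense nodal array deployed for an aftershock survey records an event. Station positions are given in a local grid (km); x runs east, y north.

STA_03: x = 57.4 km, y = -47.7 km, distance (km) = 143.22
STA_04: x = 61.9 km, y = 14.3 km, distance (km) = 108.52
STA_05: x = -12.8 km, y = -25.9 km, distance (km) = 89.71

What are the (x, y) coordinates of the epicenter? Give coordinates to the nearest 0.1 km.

(-36.2, 60.7)

Circle about each station: (x − 57.4)² + (y + 47.7)² = 143.22²; (x − 61.9)² + (y − 14.3)² = 108.52²; (x + 12.8)² + (y + 25.9)² = 89.71².
Subtracting pairs of circle equations eliminates x²+y² and gives linear equations (the radical axes):
9.0 x + 124.0 y = 7201.43
-140.4 x + 43.6 y = 7728.68
Solving the 2×2 system: x ≈ -36.2, y ≈ 60.7 km.
Check against STA_03 (with the unrounded x, y): √((x − 57.4)²+(y + 47.7)²) = 143.22 ≈ 143.22 km. ✓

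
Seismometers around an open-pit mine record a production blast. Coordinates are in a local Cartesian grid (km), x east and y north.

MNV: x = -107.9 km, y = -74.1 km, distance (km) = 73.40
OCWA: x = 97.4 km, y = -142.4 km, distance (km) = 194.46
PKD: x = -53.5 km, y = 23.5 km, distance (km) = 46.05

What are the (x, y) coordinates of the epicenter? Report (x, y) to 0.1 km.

Circle about each station: (x + 107.9)² + (y + 74.1)² = 73.40²; (x − 97.4)² + (y + 142.4)² = 194.46²; (x + 53.5)² + (y − 23.5)² = 46.05².
Subtracting the MNV equation from the OCWA and PKD equations removes the quadratic terms:
410.6 x − 136.6 y = -19795.83
108.8 x + 195.2 y = -10451.76
Solving the 2×2 system: x ≈ -55.7, y ≈ -22.5 km.

x ≈ -55.7 km, y ≈ -22.5 km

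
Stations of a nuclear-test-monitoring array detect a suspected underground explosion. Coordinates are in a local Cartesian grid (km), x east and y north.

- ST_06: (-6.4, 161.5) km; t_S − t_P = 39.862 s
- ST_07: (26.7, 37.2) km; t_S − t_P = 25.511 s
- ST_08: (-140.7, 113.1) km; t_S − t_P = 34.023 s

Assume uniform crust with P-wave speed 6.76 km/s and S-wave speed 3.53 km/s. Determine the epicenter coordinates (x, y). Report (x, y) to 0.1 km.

Distance from S−P lag: d = Δt · v_P v_S / (v_P − v_S) = Δt · (6.76·3.53)/(6.76−3.53) ≈ 7.3879·Δt.
So d_ST_06 = 294.50, d_ST_07 = 188.47, d_ST_08 = 251.36 km.
Circle about each station: (x + 6.4)² + (y − 161.5)² = 294.50²; (x − 26.7)² + (y − 37.2)² = 188.47²; (x + 140.7)² + (y − 113.1)² = 251.36².
Subtracting pairs of circle equations eliminates x²+y² and gives linear equations (the radical axes):
66.2 x − 248.6 y = 27182.83
-268.6 x − 96.8 y = 30013.29
Solving the 2×2 system: x ≈ -66.0, y ≈ -126.9 km.

-66.0 km east, -126.9 km north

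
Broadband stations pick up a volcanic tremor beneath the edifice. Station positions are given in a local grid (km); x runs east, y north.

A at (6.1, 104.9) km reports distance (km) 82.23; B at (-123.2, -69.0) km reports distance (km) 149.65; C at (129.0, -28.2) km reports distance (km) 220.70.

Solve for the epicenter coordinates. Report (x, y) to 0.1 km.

Circle about each station: (x − 6.1)² + (y − 104.9)² = 82.23²; (x + 123.2)² + (y + 69.0)² = 149.65²; (x − 129.0)² + (y + 28.2)² = 220.70².
Subtracting the A equation from the B and C equations removes the quadratic terms:
-258.6 x − 347.8 y = -6735.33
245.8 x − 266.2 y = -35551.70
Solving the 2×2 system: x ≈ -68.5, y ≈ 70.3 km.
Check against A (with the unrounded x, y): √((x − 6.1)²+(y − 104.9)²) = 82.24 ≈ 82.23 km. ✓

-68.5 km east, 70.3 km north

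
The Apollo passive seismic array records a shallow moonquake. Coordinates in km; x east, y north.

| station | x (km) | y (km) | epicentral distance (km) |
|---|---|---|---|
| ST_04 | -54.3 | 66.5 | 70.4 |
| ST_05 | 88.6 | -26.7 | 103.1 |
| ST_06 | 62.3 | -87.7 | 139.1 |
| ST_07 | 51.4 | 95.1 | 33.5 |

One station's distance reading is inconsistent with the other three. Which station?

Solve using three stations at a time. Using ST_04, ST_05, ST_06 (subtract circle equations pairwise → linear system) gives (x, y) ≈ (11.6, 41.8).
Distances from that point to each station vs reported:
  ST_04: calculated 70.4 vs reported 70.4 → residual 0.0 km
  ST_05: calculated 103.1 vs reported 103.1 → residual 0.0 km
  ST_06: calculated 139.1 vs reported 139.1 → residual 0.0 km
  ST_07: calculated 66.5 vs reported 33.5 → residual 33.0 km
ST_04, ST_05, ST_06 are mutually consistent (residuals ≈ 0); ST_07 is off by 33.0 km.

ST_07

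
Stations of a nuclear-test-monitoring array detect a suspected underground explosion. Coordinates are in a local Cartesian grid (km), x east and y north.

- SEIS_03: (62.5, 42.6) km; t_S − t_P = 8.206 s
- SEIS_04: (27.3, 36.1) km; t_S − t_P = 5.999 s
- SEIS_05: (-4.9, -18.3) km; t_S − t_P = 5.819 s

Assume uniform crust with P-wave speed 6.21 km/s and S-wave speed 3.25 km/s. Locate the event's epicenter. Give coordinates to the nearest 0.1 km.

Distance from S−P lag: d = Δt · v_P v_S / (v_P − v_S) = Δt · (6.21·3.25)/(6.21−3.25) ≈ 6.8184·Δt.
So d_SEIS_03 = 55.95, d_SEIS_04 = 40.90, d_SEIS_05 = 39.68 km.
Circle about each station: (x − 62.5)² + (y − 42.6)² = 55.95²; (x − 27.3)² + (y − 36.1)² = 40.90²; (x + 4.9)² + (y + 18.3)² = 39.68².
Subtracting the SEIS_03 equation from the SEIS_04 and SEIS_05 equations removes the quadratic terms:
-70.4 x − 13.0 y = -2214.92
-134.8 x − 121.8 y = -3806.21
Solving the 2×2 system: x ≈ 32.3, y ≈ -4.5 km.
Check against SEIS_03 (with the unrounded x, y): √((x − 62.5)²+(y − 42.6)²) = 55.94 ≈ 55.95 km. ✓

x ≈ 32.3 km, y ≈ -4.5 km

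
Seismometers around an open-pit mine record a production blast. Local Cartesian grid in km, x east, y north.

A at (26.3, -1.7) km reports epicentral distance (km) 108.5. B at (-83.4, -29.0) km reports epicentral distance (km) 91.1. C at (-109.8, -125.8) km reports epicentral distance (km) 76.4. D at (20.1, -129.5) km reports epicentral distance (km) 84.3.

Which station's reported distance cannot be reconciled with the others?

B

Solve using three stations at a time. Using A, C, D (subtract circle equations pairwise → linear system) gives (x, y) ≈ (-48.4, -80.4).
Distances from that point to each station vs reported:
  A: calculated 108.5 vs reported 108.5 → residual 0.0 km
  B: calculated 62.2 vs reported 91.1 → residual 28.9 km
  C: calculated 76.4 vs reported 76.4 → residual 0.0 km
  D: calculated 84.3 vs reported 84.3 → residual 0.0 km
A, C, D are mutually consistent (residuals ≈ 0); B is off by 28.9 km.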